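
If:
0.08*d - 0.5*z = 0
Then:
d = 6.25*z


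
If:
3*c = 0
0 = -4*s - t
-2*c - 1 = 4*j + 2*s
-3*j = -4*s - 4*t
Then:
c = 0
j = -2/7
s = 1/14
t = -2/7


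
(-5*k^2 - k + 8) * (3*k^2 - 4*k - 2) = -15*k^4 + 17*k^3 + 38*k^2 - 30*k - 16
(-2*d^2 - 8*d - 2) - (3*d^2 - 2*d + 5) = -5*d^2 - 6*d - 7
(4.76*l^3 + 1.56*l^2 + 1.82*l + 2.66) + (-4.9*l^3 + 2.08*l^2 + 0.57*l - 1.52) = -0.140000000000001*l^3 + 3.64*l^2 + 2.39*l + 1.14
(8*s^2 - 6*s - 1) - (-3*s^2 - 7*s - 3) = 11*s^2 + s + 2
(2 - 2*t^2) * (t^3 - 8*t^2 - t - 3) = -2*t^5 + 16*t^4 + 4*t^3 - 10*t^2 - 2*t - 6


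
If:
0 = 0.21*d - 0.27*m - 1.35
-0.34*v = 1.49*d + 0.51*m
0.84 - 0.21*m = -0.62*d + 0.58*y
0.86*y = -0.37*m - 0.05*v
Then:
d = -1.93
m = -6.50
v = 18.21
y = 1.74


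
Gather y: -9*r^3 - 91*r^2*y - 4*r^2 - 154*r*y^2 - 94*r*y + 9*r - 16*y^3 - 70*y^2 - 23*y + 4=-9*r^3 - 4*r^2 + 9*r - 16*y^3 + y^2*(-154*r - 70) + y*(-91*r^2 - 94*r - 23) + 4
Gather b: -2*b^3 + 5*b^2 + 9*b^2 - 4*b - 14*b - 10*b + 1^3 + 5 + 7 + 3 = -2*b^3 + 14*b^2 - 28*b + 16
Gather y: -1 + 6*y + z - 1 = 6*y + z - 2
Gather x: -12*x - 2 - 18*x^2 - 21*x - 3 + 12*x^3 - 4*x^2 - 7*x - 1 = 12*x^3 - 22*x^2 - 40*x - 6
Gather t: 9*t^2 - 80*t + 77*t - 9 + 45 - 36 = 9*t^2 - 3*t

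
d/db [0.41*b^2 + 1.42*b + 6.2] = 0.82*b + 1.42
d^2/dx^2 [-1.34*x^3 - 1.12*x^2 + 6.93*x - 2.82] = -8.04*x - 2.24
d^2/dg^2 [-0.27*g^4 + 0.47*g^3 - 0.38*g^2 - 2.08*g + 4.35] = -3.24*g^2 + 2.82*g - 0.76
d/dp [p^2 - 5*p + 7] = 2*p - 5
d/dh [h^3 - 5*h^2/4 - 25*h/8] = 3*h^2 - 5*h/2 - 25/8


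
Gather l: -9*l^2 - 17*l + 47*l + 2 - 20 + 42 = -9*l^2 + 30*l + 24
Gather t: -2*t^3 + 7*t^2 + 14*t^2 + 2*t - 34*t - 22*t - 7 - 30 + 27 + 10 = -2*t^3 + 21*t^2 - 54*t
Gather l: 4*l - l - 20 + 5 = 3*l - 15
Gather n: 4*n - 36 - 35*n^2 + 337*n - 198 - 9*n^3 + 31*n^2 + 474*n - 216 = -9*n^3 - 4*n^2 + 815*n - 450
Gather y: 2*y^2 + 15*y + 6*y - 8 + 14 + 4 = 2*y^2 + 21*y + 10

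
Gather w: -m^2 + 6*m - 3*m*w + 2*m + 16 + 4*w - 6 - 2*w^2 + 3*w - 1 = -m^2 + 8*m - 2*w^2 + w*(7 - 3*m) + 9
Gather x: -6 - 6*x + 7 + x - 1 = -5*x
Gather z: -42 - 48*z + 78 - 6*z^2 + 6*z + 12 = -6*z^2 - 42*z + 48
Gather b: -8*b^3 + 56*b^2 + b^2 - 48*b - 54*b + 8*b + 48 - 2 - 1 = -8*b^3 + 57*b^2 - 94*b + 45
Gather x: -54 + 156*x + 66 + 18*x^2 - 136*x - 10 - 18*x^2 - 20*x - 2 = 0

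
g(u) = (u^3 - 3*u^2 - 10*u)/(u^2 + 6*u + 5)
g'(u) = (-2*u - 6)*(u^3 - 3*u^2 - 10*u)/(u^2 + 6*u + 5)^2 + (3*u^2 - 6*u - 10)/(u^2 + 6*u + 5)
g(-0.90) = 14.25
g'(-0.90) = -151.23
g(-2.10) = 0.47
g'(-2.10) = -4.70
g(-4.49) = 59.61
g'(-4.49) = -143.30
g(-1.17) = -9.20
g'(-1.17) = -53.46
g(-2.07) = 0.33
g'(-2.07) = -4.68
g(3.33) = -0.82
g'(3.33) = 0.38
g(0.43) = -0.61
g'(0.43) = -1.01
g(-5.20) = -202.06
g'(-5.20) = -936.59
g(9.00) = 2.83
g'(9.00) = 0.79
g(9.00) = 2.83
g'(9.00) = 0.79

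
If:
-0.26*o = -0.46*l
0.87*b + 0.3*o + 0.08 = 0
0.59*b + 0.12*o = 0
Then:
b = 0.13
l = -0.37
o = -0.65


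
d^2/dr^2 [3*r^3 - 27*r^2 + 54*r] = 18*r - 54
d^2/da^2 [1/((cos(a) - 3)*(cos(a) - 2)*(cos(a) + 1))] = (-90*(1 - cos(a)^2)^2 + 12*sin(a)^6 + 3*cos(a)^6 + 44*cos(a)^5 + 2*cos(a)^3 - 139*cos(a)^2 - 54*cos(a) + 128)/((cos(a) - 3)^3*(cos(a) - 2)^3*(cos(a) + 1)^3)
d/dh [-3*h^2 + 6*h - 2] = 6 - 6*h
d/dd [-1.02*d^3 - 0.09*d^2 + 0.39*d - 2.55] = -3.06*d^2 - 0.18*d + 0.39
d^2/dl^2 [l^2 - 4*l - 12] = 2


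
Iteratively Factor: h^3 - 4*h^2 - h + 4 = (h - 4)*(h^2 - 1) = (h - 4)*(h - 1)*(h + 1)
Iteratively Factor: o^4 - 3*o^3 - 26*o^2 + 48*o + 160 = (o + 2)*(o^3 - 5*o^2 - 16*o + 80) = (o + 2)*(o + 4)*(o^2 - 9*o + 20) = (o - 5)*(o + 2)*(o + 4)*(o - 4)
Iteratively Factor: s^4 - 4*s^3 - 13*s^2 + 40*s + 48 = (s - 4)*(s^3 - 13*s - 12) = (s - 4)^2*(s^2 + 4*s + 3) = (s - 4)^2*(s + 1)*(s + 3)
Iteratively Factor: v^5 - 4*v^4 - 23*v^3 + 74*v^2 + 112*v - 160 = (v + 2)*(v^4 - 6*v^3 - 11*v^2 + 96*v - 80) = (v - 1)*(v + 2)*(v^3 - 5*v^2 - 16*v + 80) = (v - 4)*(v - 1)*(v + 2)*(v^2 - v - 20) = (v - 5)*(v - 4)*(v - 1)*(v + 2)*(v + 4)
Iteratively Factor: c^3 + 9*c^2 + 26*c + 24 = (c + 4)*(c^2 + 5*c + 6) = (c + 3)*(c + 4)*(c + 2)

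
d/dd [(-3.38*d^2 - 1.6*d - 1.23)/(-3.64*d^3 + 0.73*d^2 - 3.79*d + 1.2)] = (-12.3032*d^4 - 11.648*d^3 + 0.546600000000002*d^2 - 6.3162*d - 6.5817)/(13.2496*d^6 - 5.3144*d^5 + 28.1241*d^4 - 14.2694*d^3 + 16.1161*d^2 - 9.096*d + 1.44)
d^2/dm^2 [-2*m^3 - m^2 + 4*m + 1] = -12*m - 2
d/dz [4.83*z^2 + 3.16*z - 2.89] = 9.66*z + 3.16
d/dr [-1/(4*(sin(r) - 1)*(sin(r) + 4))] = (2*sin(r) + 3)*cos(r)/(4*(sin(r) - 1)^2*(sin(r) + 4)^2)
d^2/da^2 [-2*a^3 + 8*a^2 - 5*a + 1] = 16 - 12*a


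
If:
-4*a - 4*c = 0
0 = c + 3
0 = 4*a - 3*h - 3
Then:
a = 3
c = -3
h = 3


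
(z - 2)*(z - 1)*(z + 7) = z^3 + 4*z^2 - 19*z + 14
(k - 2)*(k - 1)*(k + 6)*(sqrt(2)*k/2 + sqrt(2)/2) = sqrt(2)*k^4/2 + 2*sqrt(2)*k^3 - 13*sqrt(2)*k^2/2 - 2*sqrt(2)*k + 6*sqrt(2)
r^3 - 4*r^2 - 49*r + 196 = (r - 7)*(r - 4)*(r + 7)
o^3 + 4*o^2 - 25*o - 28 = (o - 4)*(o + 1)*(o + 7)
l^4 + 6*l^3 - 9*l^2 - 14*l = l*(l - 2)*(l + 1)*(l + 7)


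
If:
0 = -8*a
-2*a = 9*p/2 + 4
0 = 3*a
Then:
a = 0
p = -8/9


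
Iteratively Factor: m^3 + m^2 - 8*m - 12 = (m - 3)*(m^2 + 4*m + 4) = (m - 3)*(m + 2)*(m + 2)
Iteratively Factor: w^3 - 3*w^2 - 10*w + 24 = (w - 4)*(w^2 + w - 6) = (w - 4)*(w - 2)*(w + 3)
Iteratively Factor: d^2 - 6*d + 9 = (d - 3)*(d - 3)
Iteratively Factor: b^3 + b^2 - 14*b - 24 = (b - 4)*(b^2 + 5*b + 6) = (b - 4)*(b + 2)*(b + 3)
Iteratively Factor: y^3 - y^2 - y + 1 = (y - 1)*(y^2 - 1) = (y - 1)^2*(y + 1)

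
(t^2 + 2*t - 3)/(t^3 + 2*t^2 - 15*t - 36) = (t - 1)/(t^2 - t - 12)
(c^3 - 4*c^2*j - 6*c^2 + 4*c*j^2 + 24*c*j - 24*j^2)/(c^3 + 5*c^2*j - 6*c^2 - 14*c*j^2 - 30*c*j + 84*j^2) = (c - 2*j)/(c + 7*j)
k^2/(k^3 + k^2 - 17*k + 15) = k^2/(k^3 + k^2 - 17*k + 15)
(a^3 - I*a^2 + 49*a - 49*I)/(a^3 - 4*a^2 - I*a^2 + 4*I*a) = (a^2 + 49)/(a*(a - 4))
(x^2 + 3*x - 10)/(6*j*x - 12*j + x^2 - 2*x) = (x + 5)/(6*j + x)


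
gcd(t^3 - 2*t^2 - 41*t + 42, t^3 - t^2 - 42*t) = t^2 - t - 42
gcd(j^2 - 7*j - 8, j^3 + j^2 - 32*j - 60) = 1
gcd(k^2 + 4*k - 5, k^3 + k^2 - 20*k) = k + 5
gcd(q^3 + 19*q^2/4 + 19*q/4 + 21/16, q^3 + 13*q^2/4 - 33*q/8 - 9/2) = q + 3/4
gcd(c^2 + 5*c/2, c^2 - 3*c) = c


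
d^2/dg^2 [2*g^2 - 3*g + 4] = 4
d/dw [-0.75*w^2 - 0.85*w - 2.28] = -1.5*w - 0.85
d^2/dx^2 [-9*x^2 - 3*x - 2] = -18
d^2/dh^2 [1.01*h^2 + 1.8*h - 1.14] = 2.02000000000000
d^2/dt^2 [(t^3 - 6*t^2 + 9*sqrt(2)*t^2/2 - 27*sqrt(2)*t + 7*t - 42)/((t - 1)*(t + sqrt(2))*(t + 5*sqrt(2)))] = (-10*t^6 - 3*sqrt(2)*t^6 - 126*sqrt(2)*t^5 - 18*t^5 - 1686*t^4 - 72*sqrt(2)*t^4 - 5478*sqrt(2)*t^3 - 486*t^3 - 17076*t^2 - 774*sqrt(2)*t^2 - 12492*sqrt(2)*t - 1116*t - 6928 - 300*sqrt(2))/(t^9 - 3*t^8 + 18*sqrt(2)*t^8 - 54*sqrt(2)*t^7 + 249*t^7 - 739*t^6 + 846*sqrt(2)*t^6 - 2394*sqrt(2)*t^5 + 3198*t^5 - 7626*t^4 + 4176*sqrt(2)*t^4 - 6192*sqrt(2)*t^3 + 8380*t^3 - 5460*t^2 + 5400*sqrt(2)*t^2 - 1800*sqrt(2)*t + 3000*t - 1000)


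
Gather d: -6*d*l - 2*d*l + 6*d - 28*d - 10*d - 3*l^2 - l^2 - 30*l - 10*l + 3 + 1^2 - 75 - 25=d*(-8*l - 32) - 4*l^2 - 40*l - 96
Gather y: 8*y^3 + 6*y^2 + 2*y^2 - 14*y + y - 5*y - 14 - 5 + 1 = 8*y^3 + 8*y^2 - 18*y - 18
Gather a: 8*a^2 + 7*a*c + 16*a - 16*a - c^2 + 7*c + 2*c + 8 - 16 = 8*a^2 + 7*a*c - c^2 + 9*c - 8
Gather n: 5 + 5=10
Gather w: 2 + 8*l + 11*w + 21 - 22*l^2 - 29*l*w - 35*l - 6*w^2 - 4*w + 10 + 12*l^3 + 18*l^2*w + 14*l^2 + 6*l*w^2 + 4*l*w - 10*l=12*l^3 - 8*l^2 - 37*l + w^2*(6*l - 6) + w*(18*l^2 - 25*l + 7) + 33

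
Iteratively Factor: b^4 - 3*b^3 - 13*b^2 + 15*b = (b + 3)*(b^3 - 6*b^2 + 5*b) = b*(b + 3)*(b^2 - 6*b + 5) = b*(b - 1)*(b + 3)*(b - 5)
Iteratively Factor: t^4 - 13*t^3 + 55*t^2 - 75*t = (t - 5)*(t^3 - 8*t^2 + 15*t) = (t - 5)^2*(t^2 - 3*t) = (t - 5)^2*(t - 3)*(t)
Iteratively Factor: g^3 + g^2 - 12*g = (g - 3)*(g^2 + 4*g) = (g - 3)*(g + 4)*(g)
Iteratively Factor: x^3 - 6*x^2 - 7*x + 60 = (x + 3)*(x^2 - 9*x + 20) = (x - 4)*(x + 3)*(x - 5)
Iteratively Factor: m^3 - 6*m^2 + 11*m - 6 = (m - 3)*(m^2 - 3*m + 2) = (m - 3)*(m - 2)*(m - 1)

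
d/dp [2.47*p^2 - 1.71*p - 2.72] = 4.94*p - 1.71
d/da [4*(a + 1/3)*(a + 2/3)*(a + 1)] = 12*a^2 + 16*a + 44/9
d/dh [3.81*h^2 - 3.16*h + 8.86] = 7.62*h - 3.16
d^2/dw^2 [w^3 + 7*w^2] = 6*w + 14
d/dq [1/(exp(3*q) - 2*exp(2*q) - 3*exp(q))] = (-3*exp(2*q) + 4*exp(q) + 3)*exp(-q)/(-exp(2*q) + 2*exp(q) + 3)^2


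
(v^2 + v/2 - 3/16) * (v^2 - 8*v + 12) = v^4 - 15*v^3/2 + 125*v^2/16 + 15*v/2 - 9/4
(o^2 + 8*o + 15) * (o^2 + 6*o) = o^4 + 14*o^3 + 63*o^2 + 90*o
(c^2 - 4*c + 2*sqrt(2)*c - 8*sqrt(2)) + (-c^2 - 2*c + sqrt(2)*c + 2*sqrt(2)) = -6*c + 3*sqrt(2)*c - 6*sqrt(2)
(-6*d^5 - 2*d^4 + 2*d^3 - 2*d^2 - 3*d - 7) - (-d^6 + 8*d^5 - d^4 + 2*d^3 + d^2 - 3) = d^6 - 14*d^5 - d^4 - 3*d^2 - 3*d - 4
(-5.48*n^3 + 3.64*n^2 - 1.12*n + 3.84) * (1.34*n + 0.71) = -7.3432*n^4 + 0.9868*n^3 + 1.0836*n^2 + 4.3504*n + 2.7264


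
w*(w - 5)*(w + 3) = w^3 - 2*w^2 - 15*w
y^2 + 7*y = y*(y + 7)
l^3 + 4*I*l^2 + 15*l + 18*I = (l - 3*I)*(l + I)*(l + 6*I)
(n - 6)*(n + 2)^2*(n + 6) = n^4 + 4*n^3 - 32*n^2 - 144*n - 144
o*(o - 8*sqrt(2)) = o^2 - 8*sqrt(2)*o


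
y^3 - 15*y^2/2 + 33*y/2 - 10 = (y - 4)*(y - 5/2)*(y - 1)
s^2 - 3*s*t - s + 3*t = (s - 1)*(s - 3*t)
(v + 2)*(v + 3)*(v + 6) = v^3 + 11*v^2 + 36*v + 36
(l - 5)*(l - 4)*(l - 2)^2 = l^4 - 13*l^3 + 60*l^2 - 116*l + 80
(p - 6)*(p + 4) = p^2 - 2*p - 24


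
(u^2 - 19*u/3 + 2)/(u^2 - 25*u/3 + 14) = (3*u - 1)/(3*u - 7)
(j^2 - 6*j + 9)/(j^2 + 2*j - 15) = (j - 3)/(j + 5)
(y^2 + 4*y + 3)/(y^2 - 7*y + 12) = (y^2 + 4*y + 3)/(y^2 - 7*y + 12)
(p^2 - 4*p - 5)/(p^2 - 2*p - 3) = (p - 5)/(p - 3)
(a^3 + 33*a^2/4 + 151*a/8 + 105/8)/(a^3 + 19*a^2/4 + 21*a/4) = (2*a^2 + 13*a + 15)/(2*a*(a + 3))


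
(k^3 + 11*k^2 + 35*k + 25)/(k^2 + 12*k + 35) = (k^2 + 6*k + 5)/(k + 7)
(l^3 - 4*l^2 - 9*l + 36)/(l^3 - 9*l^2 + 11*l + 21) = (l^2 - l - 12)/(l^2 - 6*l - 7)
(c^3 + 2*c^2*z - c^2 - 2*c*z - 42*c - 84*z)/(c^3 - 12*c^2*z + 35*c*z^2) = (c^3 + 2*c^2*z - c^2 - 2*c*z - 42*c - 84*z)/(c*(c^2 - 12*c*z + 35*z^2))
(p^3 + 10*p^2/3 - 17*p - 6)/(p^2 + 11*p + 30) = (p^2 - 8*p/3 - 1)/(p + 5)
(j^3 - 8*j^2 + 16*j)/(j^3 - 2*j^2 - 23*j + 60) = j*(j - 4)/(j^2 + 2*j - 15)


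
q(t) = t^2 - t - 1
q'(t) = 2*t - 1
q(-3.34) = 13.50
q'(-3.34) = -7.68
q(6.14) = 30.56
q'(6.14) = 11.28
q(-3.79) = 17.15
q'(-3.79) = -8.58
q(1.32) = -0.58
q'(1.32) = 1.64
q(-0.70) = 0.19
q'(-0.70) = -2.40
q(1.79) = 0.41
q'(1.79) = 2.58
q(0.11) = -1.10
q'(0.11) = -0.78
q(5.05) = 19.45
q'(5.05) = 9.10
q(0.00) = -1.00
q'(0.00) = -1.00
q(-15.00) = 239.00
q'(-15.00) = -31.00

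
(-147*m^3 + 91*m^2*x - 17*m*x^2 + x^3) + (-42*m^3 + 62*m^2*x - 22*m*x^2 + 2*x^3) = -189*m^3 + 153*m^2*x - 39*m*x^2 + 3*x^3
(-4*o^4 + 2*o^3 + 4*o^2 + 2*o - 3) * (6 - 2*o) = 8*o^5 - 28*o^4 + 4*o^3 + 20*o^2 + 18*o - 18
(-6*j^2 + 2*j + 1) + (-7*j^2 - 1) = -13*j^2 + 2*j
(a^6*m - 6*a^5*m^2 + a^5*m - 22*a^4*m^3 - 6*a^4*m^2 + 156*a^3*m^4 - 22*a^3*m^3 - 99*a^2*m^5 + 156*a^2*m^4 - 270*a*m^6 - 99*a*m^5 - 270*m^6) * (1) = a^6*m - 6*a^5*m^2 + a^5*m - 22*a^4*m^3 - 6*a^4*m^2 + 156*a^3*m^4 - 22*a^3*m^3 - 99*a^2*m^5 + 156*a^2*m^4 - 270*a*m^6 - 99*a*m^5 - 270*m^6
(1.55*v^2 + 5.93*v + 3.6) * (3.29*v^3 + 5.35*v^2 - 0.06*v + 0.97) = 5.0995*v^5 + 27.8022*v^4 + 43.4765*v^3 + 20.4077*v^2 + 5.5361*v + 3.492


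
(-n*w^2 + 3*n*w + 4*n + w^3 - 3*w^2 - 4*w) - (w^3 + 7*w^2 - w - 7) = -n*w^2 + 3*n*w + 4*n - 10*w^2 - 3*w + 7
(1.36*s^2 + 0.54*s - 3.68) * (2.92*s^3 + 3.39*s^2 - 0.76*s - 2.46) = 3.9712*s^5 + 6.1872*s^4 - 9.9486*s^3 - 16.2312*s^2 + 1.4684*s + 9.0528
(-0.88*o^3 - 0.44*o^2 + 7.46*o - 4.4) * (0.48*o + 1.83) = -0.4224*o^4 - 1.8216*o^3 + 2.7756*o^2 + 11.5398*o - 8.052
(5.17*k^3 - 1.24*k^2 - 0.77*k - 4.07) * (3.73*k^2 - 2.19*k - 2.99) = 19.2841*k^5 - 15.9475*k^4 - 15.6148*k^3 - 9.7872*k^2 + 11.2156*k + 12.1693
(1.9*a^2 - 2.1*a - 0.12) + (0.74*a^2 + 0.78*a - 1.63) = 2.64*a^2 - 1.32*a - 1.75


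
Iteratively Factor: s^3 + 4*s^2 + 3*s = (s)*(s^2 + 4*s + 3) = s*(s + 1)*(s + 3)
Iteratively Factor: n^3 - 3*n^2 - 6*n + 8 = (n + 2)*(n^2 - 5*n + 4) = (n - 4)*(n + 2)*(n - 1)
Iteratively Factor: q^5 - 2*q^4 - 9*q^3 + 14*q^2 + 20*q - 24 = (q + 2)*(q^4 - 4*q^3 - q^2 + 16*q - 12) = (q - 3)*(q + 2)*(q^3 - q^2 - 4*q + 4) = (q - 3)*(q - 1)*(q + 2)*(q^2 - 4) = (q - 3)*(q - 1)*(q + 2)^2*(q - 2)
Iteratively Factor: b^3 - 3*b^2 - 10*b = (b)*(b^2 - 3*b - 10) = b*(b + 2)*(b - 5)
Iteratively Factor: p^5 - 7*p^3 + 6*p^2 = (p)*(p^4 - 7*p^2 + 6*p) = p*(p - 2)*(p^3 + 2*p^2 - 3*p) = p*(p - 2)*(p - 1)*(p^2 + 3*p) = p*(p - 2)*(p - 1)*(p + 3)*(p)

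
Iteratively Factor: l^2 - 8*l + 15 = (l - 3)*(l - 5)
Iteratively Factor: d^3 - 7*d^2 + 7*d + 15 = (d - 3)*(d^2 - 4*d - 5) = (d - 3)*(d + 1)*(d - 5)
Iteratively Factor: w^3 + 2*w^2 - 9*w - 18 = (w - 3)*(w^2 + 5*w + 6) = (w - 3)*(w + 3)*(w + 2)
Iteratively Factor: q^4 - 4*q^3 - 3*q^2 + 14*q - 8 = (q + 2)*(q^3 - 6*q^2 + 9*q - 4) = (q - 1)*(q + 2)*(q^2 - 5*q + 4) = (q - 4)*(q - 1)*(q + 2)*(q - 1)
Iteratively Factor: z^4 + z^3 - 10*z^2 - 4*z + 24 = (z + 2)*(z^3 - z^2 - 8*z + 12) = (z - 2)*(z + 2)*(z^2 + z - 6) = (z - 2)^2*(z + 2)*(z + 3)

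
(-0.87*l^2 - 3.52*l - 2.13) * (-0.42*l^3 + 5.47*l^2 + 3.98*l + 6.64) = 0.3654*l^5 - 3.2805*l^4 - 21.8224*l^3 - 31.4375*l^2 - 31.8502*l - 14.1432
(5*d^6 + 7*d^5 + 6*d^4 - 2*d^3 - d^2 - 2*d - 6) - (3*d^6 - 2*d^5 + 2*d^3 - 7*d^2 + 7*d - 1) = 2*d^6 + 9*d^5 + 6*d^4 - 4*d^3 + 6*d^2 - 9*d - 5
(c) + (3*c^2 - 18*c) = 3*c^2 - 17*c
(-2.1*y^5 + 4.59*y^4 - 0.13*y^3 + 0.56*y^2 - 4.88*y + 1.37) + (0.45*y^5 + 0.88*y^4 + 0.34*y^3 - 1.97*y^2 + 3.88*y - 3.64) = -1.65*y^5 + 5.47*y^4 + 0.21*y^3 - 1.41*y^2 - 1.0*y - 2.27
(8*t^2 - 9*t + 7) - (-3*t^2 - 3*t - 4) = 11*t^2 - 6*t + 11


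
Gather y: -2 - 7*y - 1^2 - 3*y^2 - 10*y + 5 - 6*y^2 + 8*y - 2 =-9*y^2 - 9*y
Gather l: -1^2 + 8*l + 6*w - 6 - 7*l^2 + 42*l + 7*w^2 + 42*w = -7*l^2 + 50*l + 7*w^2 + 48*w - 7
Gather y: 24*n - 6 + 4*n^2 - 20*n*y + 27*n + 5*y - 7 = 4*n^2 + 51*n + y*(5 - 20*n) - 13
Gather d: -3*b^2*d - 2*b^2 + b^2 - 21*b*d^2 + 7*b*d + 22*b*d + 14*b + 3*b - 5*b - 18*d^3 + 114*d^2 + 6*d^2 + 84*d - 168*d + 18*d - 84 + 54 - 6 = -b^2 + 12*b - 18*d^3 + d^2*(120 - 21*b) + d*(-3*b^2 + 29*b - 66) - 36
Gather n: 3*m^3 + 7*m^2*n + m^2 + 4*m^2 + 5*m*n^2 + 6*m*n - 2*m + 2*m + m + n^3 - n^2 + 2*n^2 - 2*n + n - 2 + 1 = 3*m^3 + 5*m^2 + m + n^3 + n^2*(5*m + 1) + n*(7*m^2 + 6*m - 1) - 1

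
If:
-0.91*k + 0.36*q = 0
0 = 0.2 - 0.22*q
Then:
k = 0.36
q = 0.91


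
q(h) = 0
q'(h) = 0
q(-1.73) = 0.00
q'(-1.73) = 0.00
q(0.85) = 0.00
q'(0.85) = 0.00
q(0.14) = 0.00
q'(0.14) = 0.00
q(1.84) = 0.00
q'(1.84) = 0.00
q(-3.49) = 0.00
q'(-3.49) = 0.00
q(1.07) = 0.00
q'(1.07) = 0.00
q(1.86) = 0.00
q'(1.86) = 0.00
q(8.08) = 0.00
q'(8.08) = 0.00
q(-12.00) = 0.00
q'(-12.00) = 0.00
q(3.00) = 0.00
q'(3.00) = 0.00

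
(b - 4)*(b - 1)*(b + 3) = b^3 - 2*b^2 - 11*b + 12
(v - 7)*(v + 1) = v^2 - 6*v - 7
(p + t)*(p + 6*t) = p^2 + 7*p*t + 6*t^2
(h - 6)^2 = h^2 - 12*h + 36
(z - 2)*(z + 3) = z^2 + z - 6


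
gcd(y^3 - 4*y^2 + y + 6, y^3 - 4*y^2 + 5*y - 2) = y - 2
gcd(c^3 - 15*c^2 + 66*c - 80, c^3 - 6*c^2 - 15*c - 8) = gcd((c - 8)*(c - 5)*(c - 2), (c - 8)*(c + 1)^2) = c - 8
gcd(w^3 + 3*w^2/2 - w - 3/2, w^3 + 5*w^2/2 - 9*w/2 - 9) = w + 3/2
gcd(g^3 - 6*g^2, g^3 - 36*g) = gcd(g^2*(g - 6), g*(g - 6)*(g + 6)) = g^2 - 6*g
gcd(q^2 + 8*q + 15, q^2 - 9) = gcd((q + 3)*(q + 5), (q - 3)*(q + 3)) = q + 3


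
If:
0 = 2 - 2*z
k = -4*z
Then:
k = -4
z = 1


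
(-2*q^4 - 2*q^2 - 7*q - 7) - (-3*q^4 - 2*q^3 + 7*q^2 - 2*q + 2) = q^4 + 2*q^3 - 9*q^2 - 5*q - 9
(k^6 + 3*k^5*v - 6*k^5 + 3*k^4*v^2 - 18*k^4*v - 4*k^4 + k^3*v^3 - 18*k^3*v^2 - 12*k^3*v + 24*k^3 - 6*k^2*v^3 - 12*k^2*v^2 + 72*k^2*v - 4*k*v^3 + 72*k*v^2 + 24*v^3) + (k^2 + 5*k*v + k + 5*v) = k^6 + 3*k^5*v - 6*k^5 + 3*k^4*v^2 - 18*k^4*v - 4*k^4 + k^3*v^3 - 18*k^3*v^2 - 12*k^3*v + 24*k^3 - 6*k^2*v^3 - 12*k^2*v^2 + 72*k^2*v + k^2 - 4*k*v^3 + 72*k*v^2 + 5*k*v + k + 24*v^3 + 5*v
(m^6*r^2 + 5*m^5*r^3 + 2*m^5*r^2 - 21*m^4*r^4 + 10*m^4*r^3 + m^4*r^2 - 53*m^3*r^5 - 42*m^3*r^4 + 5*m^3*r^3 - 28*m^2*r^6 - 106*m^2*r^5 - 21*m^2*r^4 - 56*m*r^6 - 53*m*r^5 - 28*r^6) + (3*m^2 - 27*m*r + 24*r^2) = m^6*r^2 + 5*m^5*r^3 + 2*m^5*r^2 - 21*m^4*r^4 + 10*m^4*r^3 + m^4*r^2 - 53*m^3*r^5 - 42*m^3*r^4 + 5*m^3*r^3 - 28*m^2*r^6 - 106*m^2*r^5 - 21*m^2*r^4 + 3*m^2 - 56*m*r^6 - 53*m*r^5 - 27*m*r - 28*r^6 + 24*r^2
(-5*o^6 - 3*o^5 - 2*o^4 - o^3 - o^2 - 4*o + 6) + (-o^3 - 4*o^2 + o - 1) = -5*o^6 - 3*o^5 - 2*o^4 - 2*o^3 - 5*o^2 - 3*o + 5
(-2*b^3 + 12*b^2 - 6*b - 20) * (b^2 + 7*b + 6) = -2*b^5 - 2*b^4 + 66*b^3 + 10*b^2 - 176*b - 120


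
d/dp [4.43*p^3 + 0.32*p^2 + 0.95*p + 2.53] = 13.29*p^2 + 0.64*p + 0.95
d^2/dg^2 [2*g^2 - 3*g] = 4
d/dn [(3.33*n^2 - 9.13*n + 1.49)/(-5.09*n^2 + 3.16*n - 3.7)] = (-35.9489*n^2 - 9.4738*n + 29.0726)/(25.9081*n^4 - 32.1688*n^3 + 47.6516*n^2 - 23.384*n + 13.69)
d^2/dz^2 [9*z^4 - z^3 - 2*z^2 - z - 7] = 108*z^2 - 6*z - 4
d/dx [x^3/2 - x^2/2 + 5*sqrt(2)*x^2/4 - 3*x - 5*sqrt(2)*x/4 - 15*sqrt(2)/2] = 3*x^2/2 - x + 5*sqrt(2)*x/2 - 3 - 5*sqrt(2)/4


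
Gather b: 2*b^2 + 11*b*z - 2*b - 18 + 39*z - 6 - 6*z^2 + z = 2*b^2 + b*(11*z - 2) - 6*z^2 + 40*z - 24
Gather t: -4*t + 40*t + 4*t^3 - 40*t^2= 4*t^3 - 40*t^2 + 36*t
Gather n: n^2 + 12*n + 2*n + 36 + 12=n^2 + 14*n + 48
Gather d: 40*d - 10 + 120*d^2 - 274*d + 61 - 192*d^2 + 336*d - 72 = -72*d^2 + 102*d - 21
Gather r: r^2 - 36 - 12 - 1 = r^2 - 49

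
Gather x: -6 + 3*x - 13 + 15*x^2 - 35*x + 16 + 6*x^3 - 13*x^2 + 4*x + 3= 6*x^3 + 2*x^2 - 28*x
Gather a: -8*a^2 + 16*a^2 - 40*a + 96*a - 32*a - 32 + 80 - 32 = 8*a^2 + 24*a + 16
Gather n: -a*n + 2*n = n*(2 - a)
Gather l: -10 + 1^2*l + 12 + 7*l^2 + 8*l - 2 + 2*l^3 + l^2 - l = 2*l^3 + 8*l^2 + 8*l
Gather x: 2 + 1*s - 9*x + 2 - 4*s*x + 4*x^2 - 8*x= s + 4*x^2 + x*(-4*s - 17) + 4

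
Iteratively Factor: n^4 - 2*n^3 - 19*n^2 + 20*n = (n - 1)*(n^3 - n^2 - 20*n) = (n - 1)*(n + 4)*(n^2 - 5*n) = n*(n - 1)*(n + 4)*(n - 5)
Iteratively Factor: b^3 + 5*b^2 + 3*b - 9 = (b - 1)*(b^2 + 6*b + 9) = (b - 1)*(b + 3)*(b + 3)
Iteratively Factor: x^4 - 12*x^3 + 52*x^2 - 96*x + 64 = (x - 4)*(x^3 - 8*x^2 + 20*x - 16) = (x - 4)*(x - 2)*(x^2 - 6*x + 8) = (x - 4)^2*(x - 2)*(x - 2)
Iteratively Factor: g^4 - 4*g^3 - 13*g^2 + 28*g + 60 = (g + 2)*(g^3 - 6*g^2 - g + 30) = (g - 5)*(g + 2)*(g^2 - g - 6) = (g - 5)*(g - 3)*(g + 2)*(g + 2)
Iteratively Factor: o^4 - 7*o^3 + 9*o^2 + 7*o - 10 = (o - 5)*(o^3 - 2*o^2 - o + 2) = (o - 5)*(o - 1)*(o^2 - o - 2) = (o - 5)*(o - 1)*(o + 1)*(o - 2)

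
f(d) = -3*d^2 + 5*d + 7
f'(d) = 5 - 6*d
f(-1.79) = -11.56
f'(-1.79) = 15.74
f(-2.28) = -20.00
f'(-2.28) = 18.68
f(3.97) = -20.43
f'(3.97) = -18.82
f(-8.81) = -269.90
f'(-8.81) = 57.86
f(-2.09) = -16.55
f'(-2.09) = 17.54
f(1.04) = 8.96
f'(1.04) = -1.24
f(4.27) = -26.35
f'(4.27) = -20.62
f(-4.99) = -92.65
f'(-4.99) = 34.94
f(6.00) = -71.00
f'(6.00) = -31.00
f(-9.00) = -281.00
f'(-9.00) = 59.00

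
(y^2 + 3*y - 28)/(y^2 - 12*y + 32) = (y + 7)/(y - 8)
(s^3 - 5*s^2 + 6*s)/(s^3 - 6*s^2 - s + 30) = s*(s - 2)/(s^2 - 3*s - 10)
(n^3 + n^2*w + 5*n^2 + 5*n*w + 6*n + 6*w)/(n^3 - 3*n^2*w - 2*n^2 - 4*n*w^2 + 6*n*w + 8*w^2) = (-n^2 - 5*n - 6)/(-n^2 + 4*n*w + 2*n - 8*w)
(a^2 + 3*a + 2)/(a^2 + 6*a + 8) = (a + 1)/(a + 4)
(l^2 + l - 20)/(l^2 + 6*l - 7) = (l^2 + l - 20)/(l^2 + 6*l - 7)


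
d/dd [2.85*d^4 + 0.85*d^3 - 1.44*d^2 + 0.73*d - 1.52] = 11.4*d^3 + 2.55*d^2 - 2.88*d + 0.73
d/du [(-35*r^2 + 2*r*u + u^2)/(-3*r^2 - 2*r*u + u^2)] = 4*r*(-19*r^2 + 16*r*u - u^2)/(9*r^4 + 12*r^3*u - 2*r^2*u^2 - 4*r*u^3 + u^4)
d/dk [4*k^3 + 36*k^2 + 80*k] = 12*k^2 + 72*k + 80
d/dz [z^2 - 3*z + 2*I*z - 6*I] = 2*z - 3 + 2*I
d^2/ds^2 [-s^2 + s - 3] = -2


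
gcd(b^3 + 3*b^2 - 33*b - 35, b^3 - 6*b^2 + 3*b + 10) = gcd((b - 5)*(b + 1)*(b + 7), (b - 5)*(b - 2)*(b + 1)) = b^2 - 4*b - 5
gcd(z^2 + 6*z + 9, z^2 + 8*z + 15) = z + 3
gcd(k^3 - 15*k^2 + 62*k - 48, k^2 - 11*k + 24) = k - 8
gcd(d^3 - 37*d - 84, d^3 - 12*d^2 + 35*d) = d - 7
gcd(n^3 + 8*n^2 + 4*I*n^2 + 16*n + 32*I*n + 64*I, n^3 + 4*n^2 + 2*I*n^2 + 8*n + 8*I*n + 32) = n^2 + n*(4 + 4*I) + 16*I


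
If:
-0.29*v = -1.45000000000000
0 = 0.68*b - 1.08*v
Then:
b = 7.94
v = 5.00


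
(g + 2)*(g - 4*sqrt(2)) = g^2 - 4*sqrt(2)*g + 2*g - 8*sqrt(2)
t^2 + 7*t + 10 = (t + 2)*(t + 5)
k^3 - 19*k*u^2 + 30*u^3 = (k - 3*u)*(k - 2*u)*(k + 5*u)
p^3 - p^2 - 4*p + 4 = (p - 2)*(p - 1)*(p + 2)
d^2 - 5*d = d*(d - 5)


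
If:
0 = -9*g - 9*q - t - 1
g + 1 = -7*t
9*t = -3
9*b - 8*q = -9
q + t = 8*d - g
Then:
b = -547/243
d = -11/216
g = 4/3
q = -38/27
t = -1/3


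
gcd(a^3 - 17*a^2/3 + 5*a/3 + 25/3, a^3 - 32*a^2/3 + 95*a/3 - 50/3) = a - 5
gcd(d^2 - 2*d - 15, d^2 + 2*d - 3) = d + 3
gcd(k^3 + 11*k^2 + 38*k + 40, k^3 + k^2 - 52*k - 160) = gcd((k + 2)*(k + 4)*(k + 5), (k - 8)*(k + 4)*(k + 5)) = k^2 + 9*k + 20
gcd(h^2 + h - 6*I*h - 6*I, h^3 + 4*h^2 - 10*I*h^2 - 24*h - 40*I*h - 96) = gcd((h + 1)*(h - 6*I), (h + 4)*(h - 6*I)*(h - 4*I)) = h - 6*I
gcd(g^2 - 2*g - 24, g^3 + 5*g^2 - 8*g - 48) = g + 4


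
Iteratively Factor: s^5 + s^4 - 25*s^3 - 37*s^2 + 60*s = (s)*(s^4 + s^3 - 25*s^2 - 37*s + 60) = s*(s - 1)*(s^3 + 2*s^2 - 23*s - 60) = s*(s - 5)*(s - 1)*(s^2 + 7*s + 12) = s*(s - 5)*(s - 1)*(s + 3)*(s + 4)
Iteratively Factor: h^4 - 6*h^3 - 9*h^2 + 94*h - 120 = (h + 4)*(h^3 - 10*h^2 + 31*h - 30) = (h - 2)*(h + 4)*(h^2 - 8*h + 15) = (h - 3)*(h - 2)*(h + 4)*(h - 5)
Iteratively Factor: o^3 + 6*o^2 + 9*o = (o + 3)*(o^2 + 3*o) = o*(o + 3)*(o + 3)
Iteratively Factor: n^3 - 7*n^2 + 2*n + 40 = (n - 4)*(n^2 - 3*n - 10) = (n - 5)*(n - 4)*(n + 2)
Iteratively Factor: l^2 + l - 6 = (l - 2)*(l + 3)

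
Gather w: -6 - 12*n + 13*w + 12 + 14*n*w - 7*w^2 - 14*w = -12*n - 7*w^2 + w*(14*n - 1) + 6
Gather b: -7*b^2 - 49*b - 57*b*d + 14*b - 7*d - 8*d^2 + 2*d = -7*b^2 + b*(-57*d - 35) - 8*d^2 - 5*d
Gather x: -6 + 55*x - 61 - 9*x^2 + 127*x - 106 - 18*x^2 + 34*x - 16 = -27*x^2 + 216*x - 189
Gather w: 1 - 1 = 0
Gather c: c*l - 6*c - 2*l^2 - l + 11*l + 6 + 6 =c*(l - 6) - 2*l^2 + 10*l + 12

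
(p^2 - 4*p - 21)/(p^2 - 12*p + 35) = (p + 3)/(p - 5)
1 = 1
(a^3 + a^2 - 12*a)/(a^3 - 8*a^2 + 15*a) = (a + 4)/(a - 5)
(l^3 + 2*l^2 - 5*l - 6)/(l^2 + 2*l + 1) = (l^2 + l - 6)/(l + 1)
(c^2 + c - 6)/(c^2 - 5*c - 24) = (c - 2)/(c - 8)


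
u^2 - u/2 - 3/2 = (u - 3/2)*(u + 1)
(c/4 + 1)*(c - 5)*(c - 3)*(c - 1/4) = c^4/4 - 17*c^3/16 - 4*c^2 + 257*c/16 - 15/4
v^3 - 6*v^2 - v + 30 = (v - 5)*(v - 3)*(v + 2)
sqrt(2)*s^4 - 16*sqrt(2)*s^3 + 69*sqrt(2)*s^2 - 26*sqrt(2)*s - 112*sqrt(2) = (s - 8)*(s - 7)*(s - 2)*(sqrt(2)*s + sqrt(2))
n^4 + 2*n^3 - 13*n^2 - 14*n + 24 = (n - 3)*(n - 1)*(n + 2)*(n + 4)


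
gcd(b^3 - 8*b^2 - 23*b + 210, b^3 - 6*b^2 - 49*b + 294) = b^2 - 13*b + 42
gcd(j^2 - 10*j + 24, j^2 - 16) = j - 4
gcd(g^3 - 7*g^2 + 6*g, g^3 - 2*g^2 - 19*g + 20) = g - 1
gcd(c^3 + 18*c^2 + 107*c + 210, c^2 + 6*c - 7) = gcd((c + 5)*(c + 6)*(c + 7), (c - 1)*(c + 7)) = c + 7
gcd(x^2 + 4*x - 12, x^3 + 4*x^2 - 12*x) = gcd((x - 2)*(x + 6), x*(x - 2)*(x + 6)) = x^2 + 4*x - 12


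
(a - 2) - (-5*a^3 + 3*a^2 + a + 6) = 5*a^3 - 3*a^2 - 8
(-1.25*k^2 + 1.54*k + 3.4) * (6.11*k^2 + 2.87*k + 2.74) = -7.6375*k^4 + 5.8219*k^3 + 21.7688*k^2 + 13.9776*k + 9.316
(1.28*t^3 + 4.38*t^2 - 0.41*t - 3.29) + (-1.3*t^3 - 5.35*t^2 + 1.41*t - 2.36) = -0.02*t^3 - 0.97*t^2 + 1.0*t - 5.65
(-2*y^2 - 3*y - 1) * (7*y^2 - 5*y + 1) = -14*y^4 - 11*y^3 + 6*y^2 + 2*y - 1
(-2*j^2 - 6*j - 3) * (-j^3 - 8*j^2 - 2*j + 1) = 2*j^5 + 22*j^4 + 55*j^3 + 34*j^2 - 3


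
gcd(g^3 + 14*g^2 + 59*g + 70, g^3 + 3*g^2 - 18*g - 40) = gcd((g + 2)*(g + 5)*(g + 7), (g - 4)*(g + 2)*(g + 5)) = g^2 + 7*g + 10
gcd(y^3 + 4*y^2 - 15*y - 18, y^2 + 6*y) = y + 6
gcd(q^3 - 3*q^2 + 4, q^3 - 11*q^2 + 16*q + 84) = 1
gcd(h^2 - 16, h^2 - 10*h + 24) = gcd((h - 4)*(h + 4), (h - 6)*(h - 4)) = h - 4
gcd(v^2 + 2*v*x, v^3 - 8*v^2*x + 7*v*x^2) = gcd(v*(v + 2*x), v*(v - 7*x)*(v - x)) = v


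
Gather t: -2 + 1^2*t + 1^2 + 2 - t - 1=0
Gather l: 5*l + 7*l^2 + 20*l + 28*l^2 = 35*l^2 + 25*l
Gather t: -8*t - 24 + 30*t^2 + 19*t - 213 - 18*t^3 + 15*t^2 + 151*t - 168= -18*t^3 + 45*t^2 + 162*t - 405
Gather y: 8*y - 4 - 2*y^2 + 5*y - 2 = -2*y^2 + 13*y - 6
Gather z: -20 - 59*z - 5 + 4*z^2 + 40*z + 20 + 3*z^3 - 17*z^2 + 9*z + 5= 3*z^3 - 13*z^2 - 10*z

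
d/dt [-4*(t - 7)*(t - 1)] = 32 - 8*t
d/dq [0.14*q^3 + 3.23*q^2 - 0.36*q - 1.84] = 0.42*q^2 + 6.46*q - 0.36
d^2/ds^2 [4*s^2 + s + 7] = 8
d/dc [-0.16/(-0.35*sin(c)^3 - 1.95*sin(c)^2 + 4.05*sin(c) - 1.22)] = (-0.168*sin(c)^2 - 0.624*sin(c) + 0.648)*cos(c)/(0.35*sin(c)^3 + 1.95*sin(c)^2 - 4.05*sin(c) + 1.22)^2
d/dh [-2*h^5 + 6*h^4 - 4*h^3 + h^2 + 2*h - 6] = -10*h^4 + 24*h^3 - 12*h^2 + 2*h + 2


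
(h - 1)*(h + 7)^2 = h^3 + 13*h^2 + 35*h - 49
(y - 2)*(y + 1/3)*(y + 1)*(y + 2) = y^4 + 4*y^3/3 - 11*y^2/3 - 16*y/3 - 4/3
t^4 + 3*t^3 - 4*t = t*(t - 1)*(t + 2)^2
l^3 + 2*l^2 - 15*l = l*(l - 3)*(l + 5)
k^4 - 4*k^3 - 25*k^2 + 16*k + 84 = (k - 7)*(k - 2)*(k + 2)*(k + 3)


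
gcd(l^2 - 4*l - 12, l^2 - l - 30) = l - 6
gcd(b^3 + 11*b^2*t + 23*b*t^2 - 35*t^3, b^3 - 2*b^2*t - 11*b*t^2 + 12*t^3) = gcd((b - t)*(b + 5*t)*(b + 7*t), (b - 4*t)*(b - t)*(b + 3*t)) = -b + t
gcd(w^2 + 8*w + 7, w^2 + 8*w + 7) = w^2 + 8*w + 7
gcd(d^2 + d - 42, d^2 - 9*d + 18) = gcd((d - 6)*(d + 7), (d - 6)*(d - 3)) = d - 6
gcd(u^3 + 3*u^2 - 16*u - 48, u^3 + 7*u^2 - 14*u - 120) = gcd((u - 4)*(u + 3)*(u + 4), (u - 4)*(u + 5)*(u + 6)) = u - 4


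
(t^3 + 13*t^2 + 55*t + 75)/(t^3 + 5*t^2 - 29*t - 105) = (t^2 + 10*t + 25)/(t^2 + 2*t - 35)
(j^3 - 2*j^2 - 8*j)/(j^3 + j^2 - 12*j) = (j^2 - 2*j - 8)/(j^2 + j - 12)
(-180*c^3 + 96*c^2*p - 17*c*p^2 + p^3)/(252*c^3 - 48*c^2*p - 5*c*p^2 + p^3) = (-5*c + p)/(7*c + p)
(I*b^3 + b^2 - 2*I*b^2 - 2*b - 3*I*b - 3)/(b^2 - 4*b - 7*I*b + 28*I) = (I*b^3 + b^2*(1 - 2*I) - b*(2 + 3*I) - 3)/(b^2 - b*(4 + 7*I) + 28*I)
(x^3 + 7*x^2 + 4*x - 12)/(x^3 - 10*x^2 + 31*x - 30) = (x^3 + 7*x^2 + 4*x - 12)/(x^3 - 10*x^2 + 31*x - 30)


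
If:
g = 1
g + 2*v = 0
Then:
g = 1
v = -1/2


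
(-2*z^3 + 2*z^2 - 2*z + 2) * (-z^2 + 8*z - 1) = 2*z^5 - 18*z^4 + 20*z^3 - 20*z^2 + 18*z - 2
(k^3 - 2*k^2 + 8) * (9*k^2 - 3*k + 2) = 9*k^5 - 21*k^4 + 8*k^3 + 68*k^2 - 24*k + 16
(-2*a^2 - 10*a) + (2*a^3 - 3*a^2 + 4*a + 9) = 2*a^3 - 5*a^2 - 6*a + 9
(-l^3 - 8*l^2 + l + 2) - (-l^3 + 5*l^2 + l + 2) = -13*l^2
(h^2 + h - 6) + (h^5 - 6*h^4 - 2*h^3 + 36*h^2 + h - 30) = h^5 - 6*h^4 - 2*h^3 + 37*h^2 + 2*h - 36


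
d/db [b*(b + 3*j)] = 2*b + 3*j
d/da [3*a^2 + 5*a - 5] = 6*a + 5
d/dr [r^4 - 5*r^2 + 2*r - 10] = 4*r^3 - 10*r + 2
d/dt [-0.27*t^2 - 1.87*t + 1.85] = -0.54*t - 1.87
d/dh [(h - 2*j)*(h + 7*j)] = 2*h + 5*j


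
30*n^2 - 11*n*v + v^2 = (-6*n + v)*(-5*n + v)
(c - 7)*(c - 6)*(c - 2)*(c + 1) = c^4 - 14*c^3 + 53*c^2 - 16*c - 84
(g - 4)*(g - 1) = g^2 - 5*g + 4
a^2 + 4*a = a*(a + 4)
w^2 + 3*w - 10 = (w - 2)*(w + 5)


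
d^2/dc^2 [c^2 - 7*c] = 2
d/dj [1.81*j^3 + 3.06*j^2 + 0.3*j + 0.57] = 5.43*j^2 + 6.12*j + 0.3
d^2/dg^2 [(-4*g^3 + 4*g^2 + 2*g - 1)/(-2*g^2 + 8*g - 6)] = (34*g^3 - 105*g^2 + 114*g - 47)/(g^6 - 12*g^5 + 57*g^4 - 136*g^3 + 171*g^2 - 108*g + 27)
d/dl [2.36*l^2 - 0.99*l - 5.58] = 4.72*l - 0.99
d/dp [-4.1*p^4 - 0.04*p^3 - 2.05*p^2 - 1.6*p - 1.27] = -16.4*p^3 - 0.12*p^2 - 4.1*p - 1.6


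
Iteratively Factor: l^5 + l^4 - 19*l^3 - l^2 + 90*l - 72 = (l + 3)*(l^4 - 2*l^3 - 13*l^2 + 38*l - 24) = (l - 3)*(l + 3)*(l^3 + l^2 - 10*l + 8) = (l - 3)*(l - 2)*(l + 3)*(l^2 + 3*l - 4) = (l - 3)*(l - 2)*(l - 1)*(l + 3)*(l + 4)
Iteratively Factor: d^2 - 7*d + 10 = (d - 2)*(d - 5)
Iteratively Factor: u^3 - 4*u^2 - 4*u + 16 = (u - 4)*(u^2 - 4) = (u - 4)*(u - 2)*(u + 2)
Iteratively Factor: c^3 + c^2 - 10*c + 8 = (c - 2)*(c^2 + 3*c - 4) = (c - 2)*(c - 1)*(c + 4)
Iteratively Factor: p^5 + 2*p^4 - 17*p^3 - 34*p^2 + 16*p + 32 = (p + 2)*(p^4 - 17*p^2 + 16) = (p - 1)*(p + 2)*(p^3 + p^2 - 16*p - 16) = (p - 4)*(p - 1)*(p + 2)*(p^2 + 5*p + 4) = (p - 4)*(p - 1)*(p + 2)*(p + 4)*(p + 1)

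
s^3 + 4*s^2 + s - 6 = (s - 1)*(s + 2)*(s + 3)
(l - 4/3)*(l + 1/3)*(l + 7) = l^3 + 6*l^2 - 67*l/9 - 28/9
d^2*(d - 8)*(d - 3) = d^4 - 11*d^3 + 24*d^2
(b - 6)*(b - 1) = b^2 - 7*b + 6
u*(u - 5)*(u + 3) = u^3 - 2*u^2 - 15*u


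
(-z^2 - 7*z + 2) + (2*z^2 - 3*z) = z^2 - 10*z + 2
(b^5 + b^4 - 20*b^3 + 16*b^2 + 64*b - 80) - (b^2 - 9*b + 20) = b^5 + b^4 - 20*b^3 + 15*b^2 + 73*b - 100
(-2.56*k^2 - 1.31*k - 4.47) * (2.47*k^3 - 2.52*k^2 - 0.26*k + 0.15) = -6.3232*k^5 + 3.2155*k^4 - 7.0741*k^3 + 11.221*k^2 + 0.9657*k - 0.6705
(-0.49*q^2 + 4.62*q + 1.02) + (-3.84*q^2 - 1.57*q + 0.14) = -4.33*q^2 + 3.05*q + 1.16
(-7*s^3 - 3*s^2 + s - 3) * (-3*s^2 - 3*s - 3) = 21*s^5 + 30*s^4 + 27*s^3 + 15*s^2 + 6*s + 9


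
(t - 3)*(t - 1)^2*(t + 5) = t^4 - 18*t^2 + 32*t - 15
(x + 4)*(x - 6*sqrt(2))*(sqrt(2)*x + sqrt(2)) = sqrt(2)*x^3 - 12*x^2 + 5*sqrt(2)*x^2 - 60*x + 4*sqrt(2)*x - 48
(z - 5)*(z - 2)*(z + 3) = z^3 - 4*z^2 - 11*z + 30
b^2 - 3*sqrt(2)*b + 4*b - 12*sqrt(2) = (b + 4)*(b - 3*sqrt(2))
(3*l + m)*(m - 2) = 3*l*m - 6*l + m^2 - 2*m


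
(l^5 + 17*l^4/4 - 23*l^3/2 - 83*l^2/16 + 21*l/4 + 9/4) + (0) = l^5 + 17*l^4/4 - 23*l^3/2 - 83*l^2/16 + 21*l/4 + 9/4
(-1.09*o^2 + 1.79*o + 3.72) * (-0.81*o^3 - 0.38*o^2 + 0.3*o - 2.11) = 0.8829*o^5 - 1.0357*o^4 - 4.0204*o^3 + 1.4233*o^2 - 2.6609*o - 7.8492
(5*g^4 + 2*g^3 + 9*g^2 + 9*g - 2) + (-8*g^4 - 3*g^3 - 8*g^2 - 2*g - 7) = -3*g^4 - g^3 + g^2 + 7*g - 9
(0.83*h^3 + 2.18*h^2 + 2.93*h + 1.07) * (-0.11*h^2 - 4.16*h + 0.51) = -0.0913*h^5 - 3.6926*h^4 - 8.9678*h^3 - 11.1947*h^2 - 2.9569*h + 0.5457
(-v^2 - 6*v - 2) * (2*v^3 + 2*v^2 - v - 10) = -2*v^5 - 14*v^4 - 15*v^3 + 12*v^2 + 62*v + 20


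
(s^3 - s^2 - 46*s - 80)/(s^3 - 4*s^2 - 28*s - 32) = (s + 5)/(s + 2)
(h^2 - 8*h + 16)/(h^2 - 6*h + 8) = (h - 4)/(h - 2)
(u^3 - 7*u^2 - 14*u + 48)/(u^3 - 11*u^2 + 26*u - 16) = (u + 3)/(u - 1)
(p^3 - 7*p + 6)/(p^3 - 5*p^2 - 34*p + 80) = (p^2 + 2*p - 3)/(p^2 - 3*p - 40)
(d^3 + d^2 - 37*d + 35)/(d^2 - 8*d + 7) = (d^2 + 2*d - 35)/(d - 7)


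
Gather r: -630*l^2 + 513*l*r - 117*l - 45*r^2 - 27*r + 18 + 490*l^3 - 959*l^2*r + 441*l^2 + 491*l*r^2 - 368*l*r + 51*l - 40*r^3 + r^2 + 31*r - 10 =490*l^3 - 189*l^2 - 66*l - 40*r^3 + r^2*(491*l - 44) + r*(-959*l^2 + 145*l + 4) + 8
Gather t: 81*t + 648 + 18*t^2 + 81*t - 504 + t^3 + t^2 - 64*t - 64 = t^3 + 19*t^2 + 98*t + 80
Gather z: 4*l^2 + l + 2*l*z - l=4*l^2 + 2*l*z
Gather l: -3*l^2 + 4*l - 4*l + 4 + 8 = 12 - 3*l^2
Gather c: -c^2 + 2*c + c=-c^2 + 3*c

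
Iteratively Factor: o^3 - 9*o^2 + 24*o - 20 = (o - 2)*(o^2 - 7*o + 10) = (o - 2)^2*(o - 5)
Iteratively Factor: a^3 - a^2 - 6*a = (a + 2)*(a^2 - 3*a) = (a - 3)*(a + 2)*(a)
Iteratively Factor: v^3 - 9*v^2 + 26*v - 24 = (v - 2)*(v^2 - 7*v + 12) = (v - 3)*(v - 2)*(v - 4)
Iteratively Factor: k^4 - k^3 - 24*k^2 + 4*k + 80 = (k - 5)*(k^3 + 4*k^2 - 4*k - 16) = (k - 5)*(k + 2)*(k^2 + 2*k - 8) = (k - 5)*(k + 2)*(k + 4)*(k - 2)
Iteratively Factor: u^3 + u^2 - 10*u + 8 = (u - 2)*(u^2 + 3*u - 4) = (u - 2)*(u + 4)*(u - 1)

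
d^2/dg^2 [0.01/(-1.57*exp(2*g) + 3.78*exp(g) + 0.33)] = ((0.0628*exp(g) - 0.0378)*(-1.57*exp(2*g) + 3.78*exp(g) + 0.33) + 0.01*(3.14*exp(g) - 3.78)*(6.28*exp(g) - 7.56)*exp(g))*exp(g)/(-1.57*exp(2*g) + 3.78*exp(g) + 0.33)^3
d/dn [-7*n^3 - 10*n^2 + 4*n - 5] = -21*n^2 - 20*n + 4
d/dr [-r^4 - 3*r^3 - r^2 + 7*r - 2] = -4*r^3 - 9*r^2 - 2*r + 7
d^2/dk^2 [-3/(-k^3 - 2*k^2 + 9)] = 6*(k^2*(3*k + 4)^2 - (3*k + 2)*(k^3 + 2*k^2 - 9))/(k^3 + 2*k^2 - 9)^3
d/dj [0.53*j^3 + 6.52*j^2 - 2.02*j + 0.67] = 1.59*j^2 + 13.04*j - 2.02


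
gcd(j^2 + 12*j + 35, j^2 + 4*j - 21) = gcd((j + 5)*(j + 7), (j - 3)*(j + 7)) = j + 7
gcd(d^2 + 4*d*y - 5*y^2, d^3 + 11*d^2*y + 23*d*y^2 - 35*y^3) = -d^2 - 4*d*y + 5*y^2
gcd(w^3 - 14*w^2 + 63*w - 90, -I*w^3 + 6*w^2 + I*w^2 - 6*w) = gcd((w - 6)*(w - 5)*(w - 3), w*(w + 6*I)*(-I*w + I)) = 1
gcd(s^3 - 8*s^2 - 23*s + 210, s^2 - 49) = s - 7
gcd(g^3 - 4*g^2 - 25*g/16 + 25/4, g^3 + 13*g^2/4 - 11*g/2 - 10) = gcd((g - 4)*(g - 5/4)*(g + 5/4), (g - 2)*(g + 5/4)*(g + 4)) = g + 5/4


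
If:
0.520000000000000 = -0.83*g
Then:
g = -0.63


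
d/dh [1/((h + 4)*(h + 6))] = 2*(-h - 5)/(h^4 + 20*h^3 + 148*h^2 + 480*h + 576)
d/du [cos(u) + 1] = -sin(u)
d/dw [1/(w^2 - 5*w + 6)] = (5 - 2*w)/(w^2 - 5*w + 6)^2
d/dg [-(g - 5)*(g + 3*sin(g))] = -g - (g - 5)*(3*cos(g) + 1) - 3*sin(g)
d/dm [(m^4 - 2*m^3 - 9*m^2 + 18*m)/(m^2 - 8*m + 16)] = 2*(m^4 - 9*m^3 + 12*m^2 + 27*m - 36)/(m^3 - 12*m^2 + 48*m - 64)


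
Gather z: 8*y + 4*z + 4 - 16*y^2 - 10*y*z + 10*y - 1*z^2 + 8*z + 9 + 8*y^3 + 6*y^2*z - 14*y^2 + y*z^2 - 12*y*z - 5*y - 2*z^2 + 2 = 8*y^3 - 30*y^2 + 13*y + z^2*(y - 3) + z*(6*y^2 - 22*y + 12) + 15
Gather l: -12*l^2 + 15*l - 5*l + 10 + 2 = -12*l^2 + 10*l + 12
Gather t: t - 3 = t - 3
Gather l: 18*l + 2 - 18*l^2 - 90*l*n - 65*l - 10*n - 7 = -18*l^2 + l*(-90*n - 47) - 10*n - 5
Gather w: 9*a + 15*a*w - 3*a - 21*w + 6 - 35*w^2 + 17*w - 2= 6*a - 35*w^2 + w*(15*a - 4) + 4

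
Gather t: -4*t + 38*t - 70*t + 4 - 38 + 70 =36 - 36*t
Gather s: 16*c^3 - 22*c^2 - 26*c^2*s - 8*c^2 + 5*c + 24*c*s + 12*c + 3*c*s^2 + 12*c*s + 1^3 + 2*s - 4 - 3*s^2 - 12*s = 16*c^3 - 30*c^2 + 17*c + s^2*(3*c - 3) + s*(-26*c^2 + 36*c - 10) - 3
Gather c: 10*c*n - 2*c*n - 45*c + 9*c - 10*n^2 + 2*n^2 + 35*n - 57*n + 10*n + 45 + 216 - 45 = c*(8*n - 36) - 8*n^2 - 12*n + 216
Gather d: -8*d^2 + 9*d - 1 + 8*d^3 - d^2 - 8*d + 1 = 8*d^3 - 9*d^2 + d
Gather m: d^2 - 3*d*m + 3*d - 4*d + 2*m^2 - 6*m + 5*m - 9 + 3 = d^2 - d + 2*m^2 + m*(-3*d - 1) - 6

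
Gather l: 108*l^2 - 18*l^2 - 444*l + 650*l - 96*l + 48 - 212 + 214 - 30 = 90*l^2 + 110*l + 20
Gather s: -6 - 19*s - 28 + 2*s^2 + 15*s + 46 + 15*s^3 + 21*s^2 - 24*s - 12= 15*s^3 + 23*s^2 - 28*s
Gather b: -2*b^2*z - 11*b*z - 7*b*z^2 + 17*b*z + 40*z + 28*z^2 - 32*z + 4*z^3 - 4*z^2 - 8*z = -2*b^2*z + b*(-7*z^2 + 6*z) + 4*z^3 + 24*z^2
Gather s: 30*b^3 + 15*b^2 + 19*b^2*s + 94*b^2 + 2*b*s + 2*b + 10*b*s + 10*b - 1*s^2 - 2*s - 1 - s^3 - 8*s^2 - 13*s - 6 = 30*b^3 + 109*b^2 + 12*b - s^3 - 9*s^2 + s*(19*b^2 + 12*b - 15) - 7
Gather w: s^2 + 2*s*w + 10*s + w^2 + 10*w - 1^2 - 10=s^2 + 10*s + w^2 + w*(2*s + 10) - 11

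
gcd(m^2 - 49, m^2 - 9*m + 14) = m - 7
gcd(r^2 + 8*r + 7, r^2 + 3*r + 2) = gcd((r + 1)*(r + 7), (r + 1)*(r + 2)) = r + 1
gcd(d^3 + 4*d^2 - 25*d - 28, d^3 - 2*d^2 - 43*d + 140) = d^2 + 3*d - 28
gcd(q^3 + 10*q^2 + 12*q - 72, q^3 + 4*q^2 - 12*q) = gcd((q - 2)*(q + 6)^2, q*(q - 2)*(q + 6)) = q^2 + 4*q - 12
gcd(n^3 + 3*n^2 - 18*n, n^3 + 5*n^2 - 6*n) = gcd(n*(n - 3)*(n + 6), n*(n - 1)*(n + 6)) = n^2 + 6*n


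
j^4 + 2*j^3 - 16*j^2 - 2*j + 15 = (j - 3)*(j - 1)*(j + 1)*(j + 5)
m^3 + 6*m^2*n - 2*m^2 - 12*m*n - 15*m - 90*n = (m - 5)*(m + 3)*(m + 6*n)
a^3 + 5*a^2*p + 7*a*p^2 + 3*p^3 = (a + p)^2*(a + 3*p)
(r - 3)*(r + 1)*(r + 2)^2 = r^4 + 2*r^3 - 7*r^2 - 20*r - 12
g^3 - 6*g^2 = g^2*(g - 6)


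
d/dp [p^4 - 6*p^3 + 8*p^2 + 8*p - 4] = 4*p^3 - 18*p^2 + 16*p + 8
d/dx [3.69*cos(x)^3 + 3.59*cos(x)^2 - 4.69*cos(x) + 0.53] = (-11.07*cos(x)^2 - 7.18*cos(x) + 4.69)*sin(x)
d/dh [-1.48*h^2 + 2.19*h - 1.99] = 2.19 - 2.96*h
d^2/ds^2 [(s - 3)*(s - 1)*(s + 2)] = 6*s - 4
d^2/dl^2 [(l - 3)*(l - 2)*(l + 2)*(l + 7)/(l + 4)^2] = 2*(l^4 + 16*l^3 + 96*l^2 + 376*l - 20)/(l^4 + 16*l^3 + 96*l^2 + 256*l + 256)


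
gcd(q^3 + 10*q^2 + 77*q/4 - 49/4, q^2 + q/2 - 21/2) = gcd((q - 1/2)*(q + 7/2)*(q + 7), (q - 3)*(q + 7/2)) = q + 7/2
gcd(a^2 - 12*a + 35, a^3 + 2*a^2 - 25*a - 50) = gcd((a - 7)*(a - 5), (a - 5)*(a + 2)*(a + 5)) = a - 5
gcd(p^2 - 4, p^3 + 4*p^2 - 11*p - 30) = p + 2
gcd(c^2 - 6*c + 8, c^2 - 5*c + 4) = c - 4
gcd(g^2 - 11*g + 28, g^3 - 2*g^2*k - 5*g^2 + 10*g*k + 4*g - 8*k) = g - 4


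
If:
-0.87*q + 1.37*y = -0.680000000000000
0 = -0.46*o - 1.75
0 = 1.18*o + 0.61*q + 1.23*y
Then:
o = -3.80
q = 3.67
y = 1.83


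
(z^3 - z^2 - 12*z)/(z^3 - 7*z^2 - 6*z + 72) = z/(z - 6)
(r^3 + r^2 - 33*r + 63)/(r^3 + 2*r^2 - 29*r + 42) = (r - 3)/(r - 2)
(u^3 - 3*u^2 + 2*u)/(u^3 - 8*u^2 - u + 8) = u*(u - 2)/(u^2 - 7*u - 8)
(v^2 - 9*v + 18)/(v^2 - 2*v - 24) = (v - 3)/(v + 4)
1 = 1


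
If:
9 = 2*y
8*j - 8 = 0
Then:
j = 1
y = 9/2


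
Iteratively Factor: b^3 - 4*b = (b - 2)*(b^2 + 2*b) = b*(b - 2)*(b + 2)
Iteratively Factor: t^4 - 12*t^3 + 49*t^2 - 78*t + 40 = (t - 1)*(t^3 - 11*t^2 + 38*t - 40) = (t - 5)*(t - 1)*(t^2 - 6*t + 8) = (t - 5)*(t - 4)*(t - 1)*(t - 2)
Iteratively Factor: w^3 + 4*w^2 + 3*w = (w)*(w^2 + 4*w + 3) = w*(w + 1)*(w + 3)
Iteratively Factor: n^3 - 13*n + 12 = (n - 3)*(n^2 + 3*n - 4) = (n - 3)*(n + 4)*(n - 1)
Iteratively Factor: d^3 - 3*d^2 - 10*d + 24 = (d - 4)*(d^2 + d - 6) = (d - 4)*(d + 3)*(d - 2)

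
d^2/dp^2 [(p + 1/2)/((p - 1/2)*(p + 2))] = 2*(8*p^3 + 12*p^2 + 42*p + 25)/(8*p^6 + 36*p^5 + 30*p^4 - 45*p^3 - 30*p^2 + 36*p - 8)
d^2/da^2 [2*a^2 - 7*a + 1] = 4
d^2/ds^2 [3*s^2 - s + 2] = 6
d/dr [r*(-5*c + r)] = -5*c + 2*r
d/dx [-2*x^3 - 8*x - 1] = -6*x^2 - 8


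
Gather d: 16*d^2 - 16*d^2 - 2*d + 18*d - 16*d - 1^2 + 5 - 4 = 0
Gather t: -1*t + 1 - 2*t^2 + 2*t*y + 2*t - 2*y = -2*t^2 + t*(2*y + 1) - 2*y + 1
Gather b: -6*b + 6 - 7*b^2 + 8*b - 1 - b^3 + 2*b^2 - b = -b^3 - 5*b^2 + b + 5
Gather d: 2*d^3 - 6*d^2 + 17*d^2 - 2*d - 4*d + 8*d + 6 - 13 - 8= 2*d^3 + 11*d^2 + 2*d - 15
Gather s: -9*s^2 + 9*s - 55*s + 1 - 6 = -9*s^2 - 46*s - 5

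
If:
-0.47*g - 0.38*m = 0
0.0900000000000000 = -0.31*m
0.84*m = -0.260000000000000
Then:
No Solution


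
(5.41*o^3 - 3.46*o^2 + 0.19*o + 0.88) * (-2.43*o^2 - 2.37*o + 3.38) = -13.1463*o^5 - 4.4139*o^4 + 26.0243*o^3 - 14.2835*o^2 - 1.4434*o + 2.9744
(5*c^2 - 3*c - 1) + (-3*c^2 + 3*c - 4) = 2*c^2 - 5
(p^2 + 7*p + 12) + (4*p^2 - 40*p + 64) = 5*p^2 - 33*p + 76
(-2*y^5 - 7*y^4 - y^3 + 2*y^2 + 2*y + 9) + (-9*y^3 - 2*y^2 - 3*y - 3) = -2*y^5 - 7*y^4 - 10*y^3 - y + 6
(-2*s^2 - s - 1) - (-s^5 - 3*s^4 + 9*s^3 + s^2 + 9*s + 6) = s^5 + 3*s^4 - 9*s^3 - 3*s^2 - 10*s - 7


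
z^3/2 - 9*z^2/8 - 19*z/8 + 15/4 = (z/2 + 1)*(z - 3)*(z - 5/4)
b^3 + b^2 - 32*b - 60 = (b - 6)*(b + 2)*(b + 5)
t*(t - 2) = t^2 - 2*t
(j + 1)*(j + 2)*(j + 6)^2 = j^4 + 15*j^3 + 74*j^2 + 132*j + 72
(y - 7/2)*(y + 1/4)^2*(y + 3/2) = y^4 - 3*y^3/2 - 99*y^2/16 - 11*y/4 - 21/64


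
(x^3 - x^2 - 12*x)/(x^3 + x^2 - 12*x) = (x^2 - x - 12)/(x^2 + x - 12)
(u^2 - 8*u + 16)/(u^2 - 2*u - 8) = (u - 4)/(u + 2)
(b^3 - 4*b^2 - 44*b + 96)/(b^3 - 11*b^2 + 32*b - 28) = (b^2 - 2*b - 48)/(b^2 - 9*b + 14)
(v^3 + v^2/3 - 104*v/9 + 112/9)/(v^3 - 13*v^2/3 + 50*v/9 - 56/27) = 3*(v + 4)/(3*v - 2)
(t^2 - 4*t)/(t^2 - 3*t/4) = 4*(t - 4)/(4*t - 3)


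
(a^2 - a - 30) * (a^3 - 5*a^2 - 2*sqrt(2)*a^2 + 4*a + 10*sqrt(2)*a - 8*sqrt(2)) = a^5 - 6*a^4 - 2*sqrt(2)*a^4 - 21*a^3 + 12*sqrt(2)*a^3 + 42*sqrt(2)*a^2 + 146*a^2 - 292*sqrt(2)*a - 120*a + 240*sqrt(2)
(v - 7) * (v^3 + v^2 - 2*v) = v^4 - 6*v^3 - 9*v^2 + 14*v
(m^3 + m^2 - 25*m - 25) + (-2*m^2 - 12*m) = m^3 - m^2 - 37*m - 25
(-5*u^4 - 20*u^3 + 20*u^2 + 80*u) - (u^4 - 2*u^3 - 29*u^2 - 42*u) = -6*u^4 - 18*u^3 + 49*u^2 + 122*u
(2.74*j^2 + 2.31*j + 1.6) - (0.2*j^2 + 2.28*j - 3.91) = 2.54*j^2 + 0.0300000000000002*j + 5.51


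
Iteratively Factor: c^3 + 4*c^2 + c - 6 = (c + 2)*(c^2 + 2*c - 3) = (c + 2)*(c + 3)*(c - 1)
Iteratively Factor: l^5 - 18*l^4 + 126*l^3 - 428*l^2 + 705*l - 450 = (l - 3)*(l^4 - 15*l^3 + 81*l^2 - 185*l + 150) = (l - 5)*(l - 3)*(l^3 - 10*l^2 + 31*l - 30) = (l - 5)*(l - 3)*(l - 2)*(l^2 - 8*l + 15) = (l - 5)^2*(l - 3)*(l - 2)*(l - 3)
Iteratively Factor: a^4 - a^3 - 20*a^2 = (a - 5)*(a^3 + 4*a^2) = a*(a - 5)*(a^2 + 4*a) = a^2*(a - 5)*(a + 4)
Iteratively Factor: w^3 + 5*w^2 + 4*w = (w + 4)*(w^2 + w) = (w + 1)*(w + 4)*(w)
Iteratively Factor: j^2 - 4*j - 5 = (j + 1)*(j - 5)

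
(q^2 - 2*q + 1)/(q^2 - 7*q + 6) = (q - 1)/(q - 6)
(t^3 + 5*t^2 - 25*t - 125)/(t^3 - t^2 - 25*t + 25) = (t + 5)/(t - 1)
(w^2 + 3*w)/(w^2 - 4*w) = (w + 3)/(w - 4)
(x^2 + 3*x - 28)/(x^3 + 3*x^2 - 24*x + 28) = (x - 4)/(x^2 - 4*x + 4)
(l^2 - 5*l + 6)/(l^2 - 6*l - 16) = (-l^2 + 5*l - 6)/(-l^2 + 6*l + 16)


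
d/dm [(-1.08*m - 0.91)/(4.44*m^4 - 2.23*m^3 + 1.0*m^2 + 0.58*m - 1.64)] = (14.3856*m^4 + 11.3448*m^3 - 5.0079*m^2 + 1.82*m + 2.299)/(19.7136*m^8 - 19.8024*m^7 + 13.8529*m^6 + 0.6904*m^5 - 16.15*m^4 + 8.4744*m^3 - 2.9436*m^2 - 1.9024*m + 2.6896)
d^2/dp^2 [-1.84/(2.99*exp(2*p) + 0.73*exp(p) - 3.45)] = (-1.84*(5.98*exp(p) + 0.73)*(11.96*exp(p) + 1.46)*exp(p) + (22.0064*exp(p) + 1.3432)*(2.99*exp(2*p) + 0.73*exp(p) - 3.45))*exp(p)/(2.99*exp(2*p) + 0.73*exp(p) - 3.45)^3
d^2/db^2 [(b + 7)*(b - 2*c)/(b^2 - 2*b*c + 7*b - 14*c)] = 0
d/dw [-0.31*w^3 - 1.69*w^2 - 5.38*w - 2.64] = -0.93*w^2 - 3.38*w - 5.38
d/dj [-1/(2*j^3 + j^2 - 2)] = 2*j*(3*j + 1)/(2*j^3 + j^2 - 2)^2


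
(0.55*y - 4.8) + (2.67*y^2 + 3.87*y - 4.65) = 2.67*y^2 + 4.42*y - 9.45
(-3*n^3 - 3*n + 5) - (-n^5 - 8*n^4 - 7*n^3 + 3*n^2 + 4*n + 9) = n^5 + 8*n^4 + 4*n^3 - 3*n^2 - 7*n - 4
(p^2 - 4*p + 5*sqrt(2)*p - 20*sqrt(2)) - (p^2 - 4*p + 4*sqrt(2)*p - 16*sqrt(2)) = sqrt(2)*p - 4*sqrt(2)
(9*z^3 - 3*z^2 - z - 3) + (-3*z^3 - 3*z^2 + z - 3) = 6*z^3 - 6*z^2 - 6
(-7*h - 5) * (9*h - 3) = -63*h^2 - 24*h + 15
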